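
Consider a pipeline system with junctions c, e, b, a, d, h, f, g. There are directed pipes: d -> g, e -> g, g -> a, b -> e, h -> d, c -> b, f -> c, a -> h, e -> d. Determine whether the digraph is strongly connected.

No

There is no directed path from d to c, so the graph is not strongly connected.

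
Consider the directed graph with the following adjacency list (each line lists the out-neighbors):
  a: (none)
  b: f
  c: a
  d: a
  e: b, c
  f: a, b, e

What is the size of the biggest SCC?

{b, e, f} are all mutually reachable — one SCC of size 3.
{c} is an SCC by itself.
{a} is an SCC by itself.
{d} is an SCC by itself.
The largest has 3 vertices.

3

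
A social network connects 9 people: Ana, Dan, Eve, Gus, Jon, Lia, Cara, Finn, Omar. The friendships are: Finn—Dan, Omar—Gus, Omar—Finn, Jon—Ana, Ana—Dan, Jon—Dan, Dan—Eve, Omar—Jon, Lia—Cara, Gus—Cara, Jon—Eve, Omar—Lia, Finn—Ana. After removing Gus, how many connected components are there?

1

With Gus gone, the remaining components are: {Ana, Dan, Eve, Jon, Lia, Cara, Finn, Omar}.
That is 1 component.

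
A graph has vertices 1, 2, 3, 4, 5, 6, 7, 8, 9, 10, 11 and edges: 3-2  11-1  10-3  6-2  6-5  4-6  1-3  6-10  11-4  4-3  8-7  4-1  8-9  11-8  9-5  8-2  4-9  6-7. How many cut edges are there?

0

The edges on the cycle 4-9-5-6-4 are not bridges since each lies on that cycle.
Every edge lies on some cycle, so there are no bridges.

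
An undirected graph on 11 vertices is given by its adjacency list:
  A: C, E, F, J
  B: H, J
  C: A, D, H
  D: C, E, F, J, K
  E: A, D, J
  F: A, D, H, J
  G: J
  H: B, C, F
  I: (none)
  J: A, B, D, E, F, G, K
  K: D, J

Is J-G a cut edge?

Yes

Removing J-G leaves no path between J and G: the component count goes from 2 to 3. So it is a bridge.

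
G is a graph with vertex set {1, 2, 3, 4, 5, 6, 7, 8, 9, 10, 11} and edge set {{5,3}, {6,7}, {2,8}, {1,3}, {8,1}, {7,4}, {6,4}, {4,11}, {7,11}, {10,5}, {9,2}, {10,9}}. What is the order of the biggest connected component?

Starting from 4 we can reach 4, 6, 7, 11. That is one component of size 4.
Starting from 1 we can reach 1, 2, 3, 5, 8, 9, 10. That is one component of size 7.
The largest has 7 vertices.

7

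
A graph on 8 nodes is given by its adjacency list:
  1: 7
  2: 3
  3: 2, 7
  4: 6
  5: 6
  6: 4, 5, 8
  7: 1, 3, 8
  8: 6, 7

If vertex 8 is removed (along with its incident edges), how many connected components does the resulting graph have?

With 8 gone, the remaining components are: {4, 5, 6}; {1, 2, 3, 7}.
That is 2 components.

2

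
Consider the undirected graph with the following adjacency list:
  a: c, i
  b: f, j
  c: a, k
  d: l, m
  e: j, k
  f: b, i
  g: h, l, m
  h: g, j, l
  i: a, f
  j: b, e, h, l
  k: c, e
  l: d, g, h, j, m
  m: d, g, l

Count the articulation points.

1

Removing j increases the component count from 1 to 2, so j is a cut vertex.
By contrast removing h leaves 1 component; it is not a cut vertex. No other vertex is a cut vertex either.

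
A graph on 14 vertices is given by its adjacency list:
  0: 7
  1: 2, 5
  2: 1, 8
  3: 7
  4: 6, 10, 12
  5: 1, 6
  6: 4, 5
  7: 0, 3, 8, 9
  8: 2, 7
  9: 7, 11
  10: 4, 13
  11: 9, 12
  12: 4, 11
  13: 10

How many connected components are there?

Starting from 0 we can reach 0, 1, 2, 3, 4, 5, 6, 7, 8, 9, 10, 11, 12, 13. That is one component of size 14.
Total: 1 component.

1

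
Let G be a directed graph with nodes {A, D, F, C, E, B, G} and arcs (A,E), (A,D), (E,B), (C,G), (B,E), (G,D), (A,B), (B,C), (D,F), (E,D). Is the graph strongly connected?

There is no directed path from F to B, so the graph is not strongly connected.

No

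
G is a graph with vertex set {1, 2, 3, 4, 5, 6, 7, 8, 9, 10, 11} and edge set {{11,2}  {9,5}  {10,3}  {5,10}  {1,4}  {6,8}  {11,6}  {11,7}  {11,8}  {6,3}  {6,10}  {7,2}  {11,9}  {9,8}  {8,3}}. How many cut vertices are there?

Removing 11 increases the component count from 2 to 3, so 11 is a cut vertex.
By contrast removing 6 leaves 2 components; it is not a cut vertex. No other vertex is a cut vertex either.

1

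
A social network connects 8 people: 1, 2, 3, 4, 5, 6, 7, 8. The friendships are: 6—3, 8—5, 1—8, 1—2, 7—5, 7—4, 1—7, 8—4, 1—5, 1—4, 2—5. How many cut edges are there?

1

The edges on the cycle 1-2-5-1 are not bridges since each lies on that cycle.
But removing 6—3 disconnects 6 from 3 — this is a bridge.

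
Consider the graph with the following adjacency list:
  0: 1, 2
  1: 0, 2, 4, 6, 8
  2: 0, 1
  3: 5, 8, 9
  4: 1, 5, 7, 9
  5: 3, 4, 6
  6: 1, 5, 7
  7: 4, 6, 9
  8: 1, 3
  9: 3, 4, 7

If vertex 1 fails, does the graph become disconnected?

Yes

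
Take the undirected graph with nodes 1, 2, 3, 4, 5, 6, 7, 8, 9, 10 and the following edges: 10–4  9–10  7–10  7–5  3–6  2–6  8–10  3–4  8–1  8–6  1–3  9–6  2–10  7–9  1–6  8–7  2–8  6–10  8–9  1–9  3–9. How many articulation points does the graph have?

1

Removing 7 increases the component count from 1 to 2, so 7 is a cut vertex.
By contrast removing 8 leaves 1 component; it is not a cut vertex. No other vertex is a cut vertex either.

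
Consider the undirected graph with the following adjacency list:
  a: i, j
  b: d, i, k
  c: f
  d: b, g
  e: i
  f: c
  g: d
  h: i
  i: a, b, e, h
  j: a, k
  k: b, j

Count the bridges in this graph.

The edges on the cycle k-b-i-a-j-k are not bridges since each lies on that cycle.
But removing e-i disconnects e from i; removing f-c disconnects f from c; removing i-h disconnects i from h; removing b-d disconnects b from d — these are bridges.
In total 5 edges are bridges.

5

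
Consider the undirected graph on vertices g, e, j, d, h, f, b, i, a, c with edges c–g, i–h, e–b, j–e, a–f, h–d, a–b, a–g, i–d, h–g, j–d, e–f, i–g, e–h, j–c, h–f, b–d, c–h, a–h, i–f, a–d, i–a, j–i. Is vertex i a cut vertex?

No

Deleting i leaves 1 component (was 1) (its neighbors a, d, f, g, h, j remain connected to each other), so i is not a cut vertex.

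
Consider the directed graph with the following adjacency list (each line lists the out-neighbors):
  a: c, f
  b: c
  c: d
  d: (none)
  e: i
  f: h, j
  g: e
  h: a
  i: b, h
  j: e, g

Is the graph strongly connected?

No

There is no directed path from d to e, so the graph is not strongly connected.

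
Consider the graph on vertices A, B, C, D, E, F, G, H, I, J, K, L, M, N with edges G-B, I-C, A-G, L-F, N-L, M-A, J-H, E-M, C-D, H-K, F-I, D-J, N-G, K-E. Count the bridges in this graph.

1

The edges on the cycle N-L-F-I-C-D-J-H-K-E-M-A-G-N are not bridges since each lies on that cycle.
But removing G-B disconnects G from B — this is a bridge.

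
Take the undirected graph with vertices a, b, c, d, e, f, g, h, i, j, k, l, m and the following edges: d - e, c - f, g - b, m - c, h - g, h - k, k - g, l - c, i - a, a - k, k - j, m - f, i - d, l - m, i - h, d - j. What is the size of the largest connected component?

Starting from c we can reach c, f, l, m. That is one component of size 4.
Starting from a we can reach a, b, d, e, g, h, i, j, k. That is one component of size 9.
The largest has 9 vertices.

9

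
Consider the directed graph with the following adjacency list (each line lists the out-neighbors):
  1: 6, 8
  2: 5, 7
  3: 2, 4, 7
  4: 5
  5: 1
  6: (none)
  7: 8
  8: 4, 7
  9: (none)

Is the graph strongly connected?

No

There is no directed path from 7 to 3, so the graph is not strongly connected.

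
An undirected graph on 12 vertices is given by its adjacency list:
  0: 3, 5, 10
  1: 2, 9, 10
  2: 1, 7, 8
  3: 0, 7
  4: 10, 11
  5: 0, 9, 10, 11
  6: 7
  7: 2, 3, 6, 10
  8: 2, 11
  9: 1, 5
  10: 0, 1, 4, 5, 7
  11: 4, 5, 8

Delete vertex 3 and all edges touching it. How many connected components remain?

With 3 gone, the remaining components are: {0, 1, 2, 4, 5, 6, 7, 8, 9, 10, 11}.
That is 1 component.

1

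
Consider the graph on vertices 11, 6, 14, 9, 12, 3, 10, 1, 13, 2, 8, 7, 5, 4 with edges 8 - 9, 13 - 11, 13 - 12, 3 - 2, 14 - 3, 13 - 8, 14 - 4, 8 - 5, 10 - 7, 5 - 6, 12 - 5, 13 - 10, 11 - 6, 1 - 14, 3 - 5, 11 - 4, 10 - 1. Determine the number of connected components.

1

Starting from 1 we can reach 1, 2, 3, 4, 5, 6, 7, 8, 9, 10, 11, 12, 13, 14. That is one component of size 14.
Total: 1 component.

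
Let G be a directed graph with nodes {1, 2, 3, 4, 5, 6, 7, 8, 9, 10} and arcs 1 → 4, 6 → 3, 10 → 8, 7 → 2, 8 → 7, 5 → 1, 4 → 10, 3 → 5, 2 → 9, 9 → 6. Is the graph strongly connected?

Yes

From 10 we can reach every vertex (1, 2, 3, 4, 5, 6, 7, 8, 9, 10), and every vertex can reach 10 (1, 2, 3, 4, 5, 6, 7, 8, 9, 10). So the whole graph is one strongly connected component.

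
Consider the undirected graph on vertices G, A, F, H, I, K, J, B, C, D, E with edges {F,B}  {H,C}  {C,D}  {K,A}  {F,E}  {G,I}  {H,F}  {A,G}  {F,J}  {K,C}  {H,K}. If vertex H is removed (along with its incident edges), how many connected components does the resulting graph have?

With H gone, the remaining components are: {B, E, F, J}; {A, C, D, G, I, K}.
That is 2 components.

2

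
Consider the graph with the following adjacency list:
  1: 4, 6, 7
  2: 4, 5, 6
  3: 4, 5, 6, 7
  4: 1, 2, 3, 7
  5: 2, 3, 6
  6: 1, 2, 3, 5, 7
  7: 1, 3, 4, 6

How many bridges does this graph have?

0

The edges on the cycle 3-5-2-6-1-7-3 are not bridges since each lies on that cycle.
Every edge lies on some cycle, so there are no bridges.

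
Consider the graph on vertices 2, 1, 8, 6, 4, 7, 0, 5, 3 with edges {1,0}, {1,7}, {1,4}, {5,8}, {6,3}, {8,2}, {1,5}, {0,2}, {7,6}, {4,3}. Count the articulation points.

1

Removing 1 increases the component count from 1 to 2, so 1 is a cut vertex.
By contrast removing 5 leaves 1 component; it is not a cut vertex. No other vertex is a cut vertex either.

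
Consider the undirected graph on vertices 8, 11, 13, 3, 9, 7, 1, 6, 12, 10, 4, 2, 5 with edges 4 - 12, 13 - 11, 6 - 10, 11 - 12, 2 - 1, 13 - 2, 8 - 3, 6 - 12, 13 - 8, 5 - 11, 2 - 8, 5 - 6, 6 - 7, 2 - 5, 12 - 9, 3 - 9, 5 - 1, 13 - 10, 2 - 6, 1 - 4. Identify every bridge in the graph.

The edges on the cycle 13-2-5-6-12-9-3-8-13 are not bridges since each lies on that cycle.
But removing 7 - 6 disconnects 7 from 6 — this is a bridge.

6-7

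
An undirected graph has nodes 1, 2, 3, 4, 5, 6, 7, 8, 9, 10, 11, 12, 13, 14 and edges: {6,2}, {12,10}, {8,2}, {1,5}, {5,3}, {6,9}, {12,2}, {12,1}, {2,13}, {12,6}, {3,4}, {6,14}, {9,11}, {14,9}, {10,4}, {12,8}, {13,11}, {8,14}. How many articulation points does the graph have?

1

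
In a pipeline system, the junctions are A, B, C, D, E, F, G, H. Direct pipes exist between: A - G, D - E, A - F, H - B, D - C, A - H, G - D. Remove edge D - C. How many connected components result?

Before removal there is 1 component.
D - C is a bridge — removing it separates D's side from C's side.
After removal: 2 components.

2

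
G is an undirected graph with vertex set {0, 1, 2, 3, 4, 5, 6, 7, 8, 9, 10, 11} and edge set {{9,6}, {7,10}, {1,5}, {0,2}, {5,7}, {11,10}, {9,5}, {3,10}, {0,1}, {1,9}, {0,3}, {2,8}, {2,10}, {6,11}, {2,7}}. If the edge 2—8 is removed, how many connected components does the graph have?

3

Before removal there are 2 components.
2—8 is a bridge — removing it separates 2's side from 8's side.
After removal: 3 components.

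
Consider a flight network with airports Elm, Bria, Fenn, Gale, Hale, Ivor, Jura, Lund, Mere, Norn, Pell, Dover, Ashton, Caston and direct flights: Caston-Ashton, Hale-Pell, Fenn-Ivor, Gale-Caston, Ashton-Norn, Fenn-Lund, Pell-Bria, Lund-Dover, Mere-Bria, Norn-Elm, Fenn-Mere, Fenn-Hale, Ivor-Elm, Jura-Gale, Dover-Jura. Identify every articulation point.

Removing Fenn increases the component count from 1 to 2, so Fenn is a cut vertex.
By contrast removing Ivor leaves 1 component; it is not a cut vertex. No other vertex is a cut vertex either.

Fenn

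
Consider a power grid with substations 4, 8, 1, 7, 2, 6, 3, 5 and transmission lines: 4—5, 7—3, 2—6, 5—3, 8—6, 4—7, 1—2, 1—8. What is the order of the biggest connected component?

Starting from 3 we can reach 3, 4, 5, 7. That is one component of size 4.
Starting from 1 we can reach 1, 2, 6, 8. That is one component of size 4.
The largest has 4 vertices.

4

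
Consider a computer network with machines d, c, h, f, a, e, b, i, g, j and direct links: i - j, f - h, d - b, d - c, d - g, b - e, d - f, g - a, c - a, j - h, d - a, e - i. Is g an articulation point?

Deleting g leaves 1 component (was 1) (its neighbors a, d remain connected to each other), so g is not a cut vertex.

No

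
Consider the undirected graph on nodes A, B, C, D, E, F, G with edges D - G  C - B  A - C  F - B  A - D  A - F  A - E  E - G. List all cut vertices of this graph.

A

Removing A increases the component count from 1 to 2, so A is a cut vertex.
By contrast removing E leaves 1 component; it is not a cut vertex. No other vertex is a cut vertex either.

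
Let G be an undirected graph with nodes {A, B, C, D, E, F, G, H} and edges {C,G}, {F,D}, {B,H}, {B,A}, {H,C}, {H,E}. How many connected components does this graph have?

2

Starting from D we can reach D, F. That is one component of size 2.
Starting from A we can reach A, B, C, E, G, H. That is one component of size 6.
Total: 2 components.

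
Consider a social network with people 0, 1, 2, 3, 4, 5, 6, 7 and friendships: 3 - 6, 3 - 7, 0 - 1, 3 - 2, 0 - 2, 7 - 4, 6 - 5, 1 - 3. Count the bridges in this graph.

4

The edges on the cycle 0-1-3-2-0 are not bridges since each lies on that cycle.
But removing 3 - 6 disconnects 3 from 6; removing 7 - 4 disconnects 7 from 4; removing 3 - 7 disconnects 3 from 7; removing 6 - 5 disconnects 6 from 5 — these are bridges.
That makes 4 bridges.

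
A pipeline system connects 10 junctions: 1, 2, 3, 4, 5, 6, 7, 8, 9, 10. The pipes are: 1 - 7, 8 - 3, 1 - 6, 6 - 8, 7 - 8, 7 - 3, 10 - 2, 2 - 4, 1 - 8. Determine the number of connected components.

4

9 is isolated — a component by itself.
5 is isolated — a component by itself.
Starting from 2 we can reach 2, 4, 10. That is one component of size 3.
Starting from 1 we can reach 1, 3, 6, 7, 8. That is one component of size 5.
Total: 4 components.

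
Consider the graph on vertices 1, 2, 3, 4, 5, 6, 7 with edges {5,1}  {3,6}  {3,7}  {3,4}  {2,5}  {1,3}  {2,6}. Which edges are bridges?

The edges on the cycle 2-5-1-3-6-2 are not bridges since each lies on that cycle.
But removing 3-4 disconnects 3 from 4; removing 3-7 disconnects 3 from 7 — these are bridges.

3-4, 3-7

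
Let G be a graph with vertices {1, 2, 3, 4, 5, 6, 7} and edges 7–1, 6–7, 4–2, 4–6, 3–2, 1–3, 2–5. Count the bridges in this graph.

The edges on the cycle 4-6-7-1-3-2-4 are not bridges since each lies on that cycle.
But removing 2–5 disconnects 2 from 5 — this is a bridge.

1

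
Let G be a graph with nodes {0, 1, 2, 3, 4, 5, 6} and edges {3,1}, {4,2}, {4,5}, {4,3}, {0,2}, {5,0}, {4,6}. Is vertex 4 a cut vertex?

Yes

Deleting 4 raises the number of components from 1 to 3, so 4 is a cut vertex.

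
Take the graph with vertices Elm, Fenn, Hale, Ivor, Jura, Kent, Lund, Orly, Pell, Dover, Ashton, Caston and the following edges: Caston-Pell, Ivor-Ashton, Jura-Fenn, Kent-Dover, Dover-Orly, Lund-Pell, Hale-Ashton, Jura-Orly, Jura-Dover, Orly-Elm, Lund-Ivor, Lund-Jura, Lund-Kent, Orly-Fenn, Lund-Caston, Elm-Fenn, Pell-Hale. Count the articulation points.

Removing Lund increases the component count from 1 to 2, so Lund is a cut vertex.
By contrast removing Dover leaves 1 component; it is not a cut vertex. No other vertex is a cut vertex either.

1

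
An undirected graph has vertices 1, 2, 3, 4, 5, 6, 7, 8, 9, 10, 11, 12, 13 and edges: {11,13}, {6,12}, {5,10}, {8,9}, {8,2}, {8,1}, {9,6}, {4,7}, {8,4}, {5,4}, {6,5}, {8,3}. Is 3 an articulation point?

No

Deleting 3 leaves 2 components (was 2), so 3 is not a cut vertex.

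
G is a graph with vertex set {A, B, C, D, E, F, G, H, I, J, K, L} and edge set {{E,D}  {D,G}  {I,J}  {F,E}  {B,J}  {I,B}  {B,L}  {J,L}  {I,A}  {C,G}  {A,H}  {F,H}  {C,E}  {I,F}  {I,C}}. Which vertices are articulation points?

I

Removing I increases the component count from 2 to 3, so I is a cut vertex.
By contrast removing H leaves 2 components; it is not a cut vertex. No other vertex is a cut vertex either.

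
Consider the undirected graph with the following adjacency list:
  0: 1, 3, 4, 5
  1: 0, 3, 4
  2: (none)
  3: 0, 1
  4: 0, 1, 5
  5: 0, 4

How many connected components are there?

2 is isolated — a component by itself.
Starting from 0 we can reach 0, 1, 3, 4, 5. That is one component of size 5.
Total: 2 components.

2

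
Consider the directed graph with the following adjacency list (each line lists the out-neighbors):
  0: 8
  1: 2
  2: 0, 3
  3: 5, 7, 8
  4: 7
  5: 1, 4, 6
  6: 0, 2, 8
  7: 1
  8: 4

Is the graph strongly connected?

Yes

From 7 we can reach every vertex (0, 1, 2, 3, 4, 5, 6, 7, 8), and every vertex can reach 7 (0, 1, 2, 3, 4, 5, 6, 7, 8). So the whole graph is one strongly connected component.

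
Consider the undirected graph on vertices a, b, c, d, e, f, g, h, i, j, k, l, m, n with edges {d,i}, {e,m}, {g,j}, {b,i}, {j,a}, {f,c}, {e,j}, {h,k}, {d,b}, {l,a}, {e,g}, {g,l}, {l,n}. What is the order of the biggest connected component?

7

Starting from h we can reach h, k. That is one component of size 2.
Starting from c we can reach c, f. That is one component of size 2.
Starting from b we can reach b, d, i. That is one component of size 3.
Starting from a we can reach a, e, g, j, l, m, n. That is one component of size 7.
The largest has 7 vertices.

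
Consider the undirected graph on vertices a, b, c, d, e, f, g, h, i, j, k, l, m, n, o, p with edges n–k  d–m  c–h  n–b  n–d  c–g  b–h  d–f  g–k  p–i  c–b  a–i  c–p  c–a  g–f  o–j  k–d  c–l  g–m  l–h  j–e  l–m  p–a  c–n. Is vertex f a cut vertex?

No

Deleting f leaves 2 components (was 2), so f is not a cut vertex.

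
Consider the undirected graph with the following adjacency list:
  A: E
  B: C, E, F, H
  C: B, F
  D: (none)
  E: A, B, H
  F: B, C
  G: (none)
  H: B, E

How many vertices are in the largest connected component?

6

G is isolated — a component by itself.
D is isolated — a component by itself.
Starting from A we can reach A, B, C, E, F, H. That is one component of size 6.
The largest has 6 vertices.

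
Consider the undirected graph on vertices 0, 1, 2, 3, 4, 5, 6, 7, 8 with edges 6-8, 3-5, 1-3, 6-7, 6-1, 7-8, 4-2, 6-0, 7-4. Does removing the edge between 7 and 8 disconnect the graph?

After removing 7-8, the path 7-6-8 still connects them, so the edge is not a bridge.

No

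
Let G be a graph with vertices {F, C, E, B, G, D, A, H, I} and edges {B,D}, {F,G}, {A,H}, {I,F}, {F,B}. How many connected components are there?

E is isolated — a component by itself.
C is isolated — a component by itself.
Starting from A we can reach A, H. That is one component of size 2.
Starting from B we can reach B, D, F, G, I. That is one component of size 5.
Total: 4 components.

4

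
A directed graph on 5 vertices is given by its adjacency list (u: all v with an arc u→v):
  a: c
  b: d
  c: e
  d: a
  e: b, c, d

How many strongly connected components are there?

{a, b, c, d, e} are all mutually reachable — one SCC of size 5.
That gives 1 strongly connected component.

1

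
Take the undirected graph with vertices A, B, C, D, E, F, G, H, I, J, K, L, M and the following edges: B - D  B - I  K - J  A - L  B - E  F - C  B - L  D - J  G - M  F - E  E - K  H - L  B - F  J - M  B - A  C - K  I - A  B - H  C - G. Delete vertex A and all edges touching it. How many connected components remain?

1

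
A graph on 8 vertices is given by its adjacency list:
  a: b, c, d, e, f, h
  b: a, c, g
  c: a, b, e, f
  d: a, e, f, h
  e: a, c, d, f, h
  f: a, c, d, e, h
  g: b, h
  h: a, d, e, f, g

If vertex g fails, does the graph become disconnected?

Deleting g leaves 1 component (was 1) (its neighbors b, h remain connected to each other), so g is not a cut vertex.

No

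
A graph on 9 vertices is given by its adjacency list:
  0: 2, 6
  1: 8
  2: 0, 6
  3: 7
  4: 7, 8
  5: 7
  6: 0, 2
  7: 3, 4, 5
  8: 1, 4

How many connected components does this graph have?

2

Starting from 0 we can reach 0, 2, 6. That is one component of size 3.
Starting from 1 we can reach 1, 3, 4, 5, 7, 8. That is one component of size 6.
Total: 2 components.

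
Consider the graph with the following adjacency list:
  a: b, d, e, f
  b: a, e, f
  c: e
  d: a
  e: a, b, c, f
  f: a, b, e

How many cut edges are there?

The edges on the cycle a-b-f-e-a are not bridges since each lies on that cycle.
But removing d-a disconnects d from a; removing c-e disconnects c from e — these are bridges.
That makes 2 bridges.

2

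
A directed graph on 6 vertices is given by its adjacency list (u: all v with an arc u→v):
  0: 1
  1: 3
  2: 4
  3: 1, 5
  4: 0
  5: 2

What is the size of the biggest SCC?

{0, 1, 2, 3, 4, 5} are all mutually reachable — one SCC of size 6.
The largest has 6 vertices.

6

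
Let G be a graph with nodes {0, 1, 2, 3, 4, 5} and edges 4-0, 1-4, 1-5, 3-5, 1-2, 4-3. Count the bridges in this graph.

The edges on the cycle 1-4-3-5-1 are not bridges since each lies on that cycle.
But removing 1-2 disconnects 1 from 2; removing 4-0 disconnects 4 from 0 — these are bridges.
That makes 2 bridges.

2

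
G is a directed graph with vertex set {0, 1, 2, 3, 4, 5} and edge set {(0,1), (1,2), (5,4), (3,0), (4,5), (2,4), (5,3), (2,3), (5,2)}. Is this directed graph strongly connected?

Yes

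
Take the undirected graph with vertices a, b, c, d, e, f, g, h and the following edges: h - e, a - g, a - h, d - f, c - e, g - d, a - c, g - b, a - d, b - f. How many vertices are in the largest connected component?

8

Starting from a we can reach a, b, c, d, e, f, g, h. That is one component of size 8.
The largest has 8 vertices.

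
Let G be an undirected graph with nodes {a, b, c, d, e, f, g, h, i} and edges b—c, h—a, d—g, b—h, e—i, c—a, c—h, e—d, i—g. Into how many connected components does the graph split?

f is isolated — a component by itself.
Starting from d we can reach d, e, g, i. That is one component of size 4.
Starting from a we can reach a, b, c, h. That is one component of size 4.
Total: 3 components.

3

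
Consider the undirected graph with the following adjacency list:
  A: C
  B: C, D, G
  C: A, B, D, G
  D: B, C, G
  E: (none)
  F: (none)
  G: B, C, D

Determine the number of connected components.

3

F is isolated — a component by itself.
E is isolated — a component by itself.
Starting from A we can reach A, B, C, D, G. That is one component of size 5.
Total: 3 components.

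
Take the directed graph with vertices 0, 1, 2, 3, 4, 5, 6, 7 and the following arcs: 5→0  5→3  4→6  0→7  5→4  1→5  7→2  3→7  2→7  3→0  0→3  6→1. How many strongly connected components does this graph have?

{1, 4, 5, 6} are all mutually reachable — one SCC of size 4.
{0, 3} are all mutually reachable — one SCC of size 2.
{2, 7} are all mutually reachable — one SCC of size 2.
That gives 3 strongly connected components.

3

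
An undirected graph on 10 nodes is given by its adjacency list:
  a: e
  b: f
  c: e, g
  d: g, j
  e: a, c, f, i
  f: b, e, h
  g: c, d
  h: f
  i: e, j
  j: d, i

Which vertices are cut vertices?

e, f

Removing e increases the component count from 1 to 3, so e is a cut vertex.
Removing f increases the component count from 1 to 3, so f is a cut vertex.
By contrast removing i leaves 1 component; it is not a cut vertex. No other vertex is a cut vertex either.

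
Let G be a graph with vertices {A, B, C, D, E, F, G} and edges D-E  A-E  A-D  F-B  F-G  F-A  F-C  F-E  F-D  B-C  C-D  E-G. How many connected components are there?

1

Starting from A we can reach A, B, C, D, E, F, G. That is one component of size 7.
Total: 1 component.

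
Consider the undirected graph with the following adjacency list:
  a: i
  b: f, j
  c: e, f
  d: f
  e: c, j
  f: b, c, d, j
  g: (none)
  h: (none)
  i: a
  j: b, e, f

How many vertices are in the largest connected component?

h is isolated — a component by itself.
g is isolated — a component by itself.
Starting from a we can reach a, i. That is one component of size 2.
Starting from b we can reach b, c, d, e, f, j. That is one component of size 6.
The largest has 6 vertices.

6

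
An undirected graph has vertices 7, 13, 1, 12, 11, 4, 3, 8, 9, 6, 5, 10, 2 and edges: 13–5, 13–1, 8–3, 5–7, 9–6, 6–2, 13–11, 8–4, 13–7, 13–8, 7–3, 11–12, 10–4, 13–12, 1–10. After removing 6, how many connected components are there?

3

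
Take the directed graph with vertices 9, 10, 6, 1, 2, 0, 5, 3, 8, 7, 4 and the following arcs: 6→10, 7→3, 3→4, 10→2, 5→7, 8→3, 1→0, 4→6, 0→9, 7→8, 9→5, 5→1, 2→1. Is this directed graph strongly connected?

Yes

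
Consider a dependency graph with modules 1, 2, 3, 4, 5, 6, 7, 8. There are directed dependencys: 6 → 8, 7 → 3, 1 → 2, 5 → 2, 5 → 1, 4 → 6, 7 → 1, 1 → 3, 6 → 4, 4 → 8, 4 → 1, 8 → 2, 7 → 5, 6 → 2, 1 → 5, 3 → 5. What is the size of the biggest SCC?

{1, 3, 5} are all mutually reachable — one SCC of size 3.
{4, 6} are all mutually reachable — one SCC of size 2.
{2} is an SCC by itself.
{8} is an SCC by itself.
{7} is an SCC by itself.
The largest has 3 vertices.

3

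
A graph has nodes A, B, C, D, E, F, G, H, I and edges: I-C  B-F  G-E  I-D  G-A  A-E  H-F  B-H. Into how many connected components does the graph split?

Starting from C we can reach C, D, I. That is one component of size 3.
Starting from A we can reach A, E, G. That is one component of size 3.
Starting from B we can reach B, F, H. That is one component of size 3.
Total: 3 components.

3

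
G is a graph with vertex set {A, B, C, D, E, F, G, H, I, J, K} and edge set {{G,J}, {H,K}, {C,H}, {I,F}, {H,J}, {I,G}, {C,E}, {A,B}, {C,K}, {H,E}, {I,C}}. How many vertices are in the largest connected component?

D is isolated — a component by itself.
Starting from A we can reach A, B. That is one component of size 2.
Starting from C we can reach C, E, F, G, H, I, J, K. That is one component of size 8.
The largest has 8 vertices.

8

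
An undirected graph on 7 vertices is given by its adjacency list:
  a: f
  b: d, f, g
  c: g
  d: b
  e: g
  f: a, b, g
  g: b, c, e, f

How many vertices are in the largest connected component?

7

Starting from a we can reach a, b, c, d, e, f, g. That is one component of size 7.
The largest has 7 vertices.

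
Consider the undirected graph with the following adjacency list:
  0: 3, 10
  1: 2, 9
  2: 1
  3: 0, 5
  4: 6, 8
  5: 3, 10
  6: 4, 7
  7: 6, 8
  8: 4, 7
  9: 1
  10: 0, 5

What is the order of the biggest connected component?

Starting from 1 we can reach 1, 2, 9. That is one component of size 3.
Starting from 0 we can reach 0, 3, 5, 10. That is one component of size 4.
Starting from 4 we can reach 4, 6, 7, 8. That is one component of size 4.
The largest has 4 vertices.

4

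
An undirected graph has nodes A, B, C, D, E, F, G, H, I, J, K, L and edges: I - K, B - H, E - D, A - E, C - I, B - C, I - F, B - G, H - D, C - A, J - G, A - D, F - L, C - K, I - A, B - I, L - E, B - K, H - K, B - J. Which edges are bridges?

none

The edges on the cycle B-J-G-B are not bridges since each lies on that cycle.
Every edge lies on some cycle, so there are no bridges.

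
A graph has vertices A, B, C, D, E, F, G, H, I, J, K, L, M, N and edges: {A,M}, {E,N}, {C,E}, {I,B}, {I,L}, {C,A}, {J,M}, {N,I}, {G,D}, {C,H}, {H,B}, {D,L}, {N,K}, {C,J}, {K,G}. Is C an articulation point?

Deleting C raises the number of components from 2 to 3, so C is a cut vertex.

Yes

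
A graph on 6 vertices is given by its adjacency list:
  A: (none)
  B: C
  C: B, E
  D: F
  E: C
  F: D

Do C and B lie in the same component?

From C we can reach B, C, E, which includes B.

Yes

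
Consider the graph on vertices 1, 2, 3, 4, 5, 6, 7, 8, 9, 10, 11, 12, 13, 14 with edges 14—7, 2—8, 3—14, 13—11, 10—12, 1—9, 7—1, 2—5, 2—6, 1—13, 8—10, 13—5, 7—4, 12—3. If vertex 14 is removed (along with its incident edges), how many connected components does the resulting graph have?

1

With 14 gone, the remaining components are: {1, 2, 3, 4, 5, 6, 7, 8, 9, 10, 11, 12, 13}.
That is 1 component.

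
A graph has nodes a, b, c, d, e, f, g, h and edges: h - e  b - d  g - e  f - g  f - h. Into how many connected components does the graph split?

4

c is isolated — a component by itself.
a is isolated — a component by itself.
Starting from b we can reach b, d. That is one component of size 2.
Starting from e we can reach e, f, g, h. That is one component of size 4.
Total: 4 components.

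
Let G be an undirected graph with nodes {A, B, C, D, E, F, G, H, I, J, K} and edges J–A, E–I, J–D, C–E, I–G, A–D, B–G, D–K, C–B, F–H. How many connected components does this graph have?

3

Starting from F we can reach F, H. That is one component of size 2.
Starting from A we can reach A, D, J, K. That is one component of size 4.
Starting from B we can reach B, C, E, G, I. That is one component of size 5.
Total: 3 components.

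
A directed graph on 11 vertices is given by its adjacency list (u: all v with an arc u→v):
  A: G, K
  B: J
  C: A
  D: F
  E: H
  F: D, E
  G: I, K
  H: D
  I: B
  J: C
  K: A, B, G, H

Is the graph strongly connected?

No

There is no directed path from H to G, so the graph is not strongly connected.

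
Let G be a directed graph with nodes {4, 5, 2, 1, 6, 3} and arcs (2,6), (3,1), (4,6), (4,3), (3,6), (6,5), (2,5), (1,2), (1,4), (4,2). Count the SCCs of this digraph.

{1, 3, 4} are all mutually reachable — one SCC of size 3.
{2} is an SCC by itself.
{5} is an SCC by itself.
{6} is an SCC by itself.
That gives 4 strongly connected components.

4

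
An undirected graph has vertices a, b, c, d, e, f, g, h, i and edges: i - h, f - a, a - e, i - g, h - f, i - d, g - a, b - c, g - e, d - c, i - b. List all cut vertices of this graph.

i

Removing i increases the component count from 1 to 2, so i is a cut vertex.
By contrast removing g leaves 1 component; it is not a cut vertex. No other vertex is a cut vertex either.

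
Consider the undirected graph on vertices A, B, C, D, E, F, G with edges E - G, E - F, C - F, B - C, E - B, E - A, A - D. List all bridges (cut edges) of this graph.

The edges on the cycle E-B-C-F-E are not bridges since each lies on that cycle.
But removing A - D disconnects A from D; removing E - G disconnects E from G; removing E - A disconnects E from A — these are bridges.

A-D, A-E, E-G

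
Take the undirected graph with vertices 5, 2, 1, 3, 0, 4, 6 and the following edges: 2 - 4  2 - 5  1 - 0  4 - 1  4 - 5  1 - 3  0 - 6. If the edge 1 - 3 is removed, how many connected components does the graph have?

Before removal there is 1 component.
1 - 3 is a bridge — removing it separates 1's side from 3's side.
After removal: 2 components.

2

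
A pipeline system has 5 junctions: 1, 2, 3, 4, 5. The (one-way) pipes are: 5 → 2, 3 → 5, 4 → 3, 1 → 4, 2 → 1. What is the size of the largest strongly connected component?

{1, 2, 3, 4, 5} are all mutually reachable — one SCC of size 5.
The largest has 5 vertices.

5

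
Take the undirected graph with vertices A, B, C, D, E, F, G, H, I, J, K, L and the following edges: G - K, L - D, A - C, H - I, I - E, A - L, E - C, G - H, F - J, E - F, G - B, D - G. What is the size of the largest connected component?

Starting from A we can reach A, B, C, D, E, F, G, H, I, J, K, L. That is one component of size 12.
The largest has 12 vertices.

12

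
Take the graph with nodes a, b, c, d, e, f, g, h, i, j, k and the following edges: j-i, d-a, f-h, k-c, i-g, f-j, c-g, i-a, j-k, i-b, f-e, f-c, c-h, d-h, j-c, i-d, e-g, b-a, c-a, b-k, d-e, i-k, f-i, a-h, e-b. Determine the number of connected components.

1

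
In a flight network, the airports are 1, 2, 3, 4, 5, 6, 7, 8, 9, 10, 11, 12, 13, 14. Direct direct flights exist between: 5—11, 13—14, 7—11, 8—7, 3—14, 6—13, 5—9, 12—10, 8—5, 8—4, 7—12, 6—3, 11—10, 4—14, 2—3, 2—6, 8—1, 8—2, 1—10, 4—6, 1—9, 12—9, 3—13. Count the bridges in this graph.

The edges on the cycle 8-7-11-5-8 are not bridges since each lies on that cycle.
Every edge lies on some cycle, so there are no bridges.

0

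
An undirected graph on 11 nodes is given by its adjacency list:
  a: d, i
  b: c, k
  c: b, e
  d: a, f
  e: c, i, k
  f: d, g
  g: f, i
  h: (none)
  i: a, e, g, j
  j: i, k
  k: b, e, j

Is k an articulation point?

No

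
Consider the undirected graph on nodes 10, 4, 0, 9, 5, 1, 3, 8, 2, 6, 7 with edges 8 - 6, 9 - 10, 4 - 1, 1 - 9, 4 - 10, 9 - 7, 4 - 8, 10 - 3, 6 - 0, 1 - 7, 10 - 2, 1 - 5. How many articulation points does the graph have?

5

Removing 1 increases the component count from 1 to 2, so 1 is a cut vertex.
Removing 4 increases the component count from 1 to 2, so 4 is a cut vertex.
Removing 6 increases the component count from 1 to 2, so 6 is a cut vertex.
Likewise 8, 10 are cut vertices.
By contrast removing 9 leaves 1 component; it is not a cut vertex. No other vertex is a cut vertex either.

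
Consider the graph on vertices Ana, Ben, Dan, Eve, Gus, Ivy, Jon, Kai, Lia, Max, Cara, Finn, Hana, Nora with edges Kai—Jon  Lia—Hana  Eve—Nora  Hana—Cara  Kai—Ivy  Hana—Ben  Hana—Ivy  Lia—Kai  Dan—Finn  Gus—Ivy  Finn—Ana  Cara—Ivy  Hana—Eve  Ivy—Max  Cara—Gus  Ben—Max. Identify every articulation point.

Removing Eve increases the component count from 2 to 3, so Eve is a cut vertex.
Removing Kai increases the component count from 2 to 3, so Kai is a cut vertex.
Removing Finn increases the component count from 2 to 3, so Finn is a cut vertex.
Likewise Hana is a cut vertex.
By contrast removing Cara leaves 2 components; it is not a cut vertex. No other vertex is a cut vertex either.

Eve, Kai, Finn, Hana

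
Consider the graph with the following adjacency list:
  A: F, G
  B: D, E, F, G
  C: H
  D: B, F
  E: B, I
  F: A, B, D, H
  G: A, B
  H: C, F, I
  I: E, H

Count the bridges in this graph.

The edges on the cycle F-D-B-F are not bridges since each lies on that cycle.
But removing C-H disconnects C from H — this is a bridge.

1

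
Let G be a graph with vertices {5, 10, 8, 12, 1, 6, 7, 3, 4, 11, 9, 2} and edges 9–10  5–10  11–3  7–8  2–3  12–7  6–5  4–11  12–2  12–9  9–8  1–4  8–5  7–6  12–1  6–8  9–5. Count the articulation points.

Removing 12 increases the component count from 1 to 2, so 12 is a cut vertex.
By contrast removing 7 leaves 1 component; it is not a cut vertex. No other vertex is a cut vertex either.

1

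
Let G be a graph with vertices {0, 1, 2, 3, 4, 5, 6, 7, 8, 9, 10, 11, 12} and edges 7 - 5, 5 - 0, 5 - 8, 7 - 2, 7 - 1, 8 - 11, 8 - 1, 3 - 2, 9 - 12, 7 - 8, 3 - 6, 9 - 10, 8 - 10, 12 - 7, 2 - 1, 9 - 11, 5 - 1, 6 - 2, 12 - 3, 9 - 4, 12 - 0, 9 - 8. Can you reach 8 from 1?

From 1 we can reach 0, 1, 2, 3, 4, 5, 6, 7, 8, 9, 10, 11, 12, which includes 8.

Yes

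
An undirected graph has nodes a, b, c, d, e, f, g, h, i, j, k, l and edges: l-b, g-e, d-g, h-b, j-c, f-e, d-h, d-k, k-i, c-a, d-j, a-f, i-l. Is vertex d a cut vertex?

Yes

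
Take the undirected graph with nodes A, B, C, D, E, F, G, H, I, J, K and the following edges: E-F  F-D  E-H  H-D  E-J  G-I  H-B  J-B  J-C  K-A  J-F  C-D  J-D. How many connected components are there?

3

Starting from G we can reach G, I. That is one component of size 2.
Starting from A we can reach A, K. That is one component of size 2.
Starting from B we can reach B, C, D, E, F, H, J. That is one component of size 7.
Total: 3 components.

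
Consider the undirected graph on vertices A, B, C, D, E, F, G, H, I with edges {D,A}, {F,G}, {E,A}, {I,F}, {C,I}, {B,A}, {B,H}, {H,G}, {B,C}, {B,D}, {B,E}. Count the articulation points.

Removing B increases the component count from 1 to 2, so B is a cut vertex.
By contrast removing I leaves 1 component; it is not a cut vertex. No other vertex is a cut vertex either.

1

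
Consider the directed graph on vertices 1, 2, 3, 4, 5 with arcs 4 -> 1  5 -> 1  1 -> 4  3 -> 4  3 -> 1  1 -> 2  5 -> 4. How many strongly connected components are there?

4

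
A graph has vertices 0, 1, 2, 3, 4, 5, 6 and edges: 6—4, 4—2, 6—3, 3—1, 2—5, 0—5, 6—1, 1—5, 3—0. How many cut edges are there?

The edges on the cycle 6-4-2-5-1-6 are not bridges since each lies on that cycle.
Every edge lies on some cycle, so there are no bridges.

0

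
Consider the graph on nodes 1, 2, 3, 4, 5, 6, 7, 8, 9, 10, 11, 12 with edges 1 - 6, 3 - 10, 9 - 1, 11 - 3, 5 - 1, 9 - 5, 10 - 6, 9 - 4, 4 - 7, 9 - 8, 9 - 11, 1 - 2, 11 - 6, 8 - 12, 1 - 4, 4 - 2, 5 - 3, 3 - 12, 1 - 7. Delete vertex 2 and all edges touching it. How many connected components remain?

1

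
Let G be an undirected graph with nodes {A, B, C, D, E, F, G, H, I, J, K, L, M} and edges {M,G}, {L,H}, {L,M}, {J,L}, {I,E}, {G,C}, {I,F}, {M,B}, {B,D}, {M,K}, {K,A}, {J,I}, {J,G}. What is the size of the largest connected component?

13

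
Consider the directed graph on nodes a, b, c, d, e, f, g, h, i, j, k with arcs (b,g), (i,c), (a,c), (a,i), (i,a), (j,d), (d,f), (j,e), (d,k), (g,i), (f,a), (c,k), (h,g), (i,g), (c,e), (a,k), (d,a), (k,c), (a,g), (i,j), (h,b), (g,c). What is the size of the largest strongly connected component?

6

{a, d, f, g, i, j} are all mutually reachable — one SCC of size 6.
{c, k} are all mutually reachable — one SCC of size 2.
{b} is an SCC by itself.
{h} is an SCC by itself.
{e} is an SCC by itself.
The largest has 6 vertices.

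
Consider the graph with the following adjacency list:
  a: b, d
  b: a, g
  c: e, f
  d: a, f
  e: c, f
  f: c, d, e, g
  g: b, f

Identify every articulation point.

Removing f increases the component count from 1 to 2, so f is a cut vertex.
By contrast removing e leaves 1 component; it is not a cut vertex. No other vertex is a cut vertex either.

f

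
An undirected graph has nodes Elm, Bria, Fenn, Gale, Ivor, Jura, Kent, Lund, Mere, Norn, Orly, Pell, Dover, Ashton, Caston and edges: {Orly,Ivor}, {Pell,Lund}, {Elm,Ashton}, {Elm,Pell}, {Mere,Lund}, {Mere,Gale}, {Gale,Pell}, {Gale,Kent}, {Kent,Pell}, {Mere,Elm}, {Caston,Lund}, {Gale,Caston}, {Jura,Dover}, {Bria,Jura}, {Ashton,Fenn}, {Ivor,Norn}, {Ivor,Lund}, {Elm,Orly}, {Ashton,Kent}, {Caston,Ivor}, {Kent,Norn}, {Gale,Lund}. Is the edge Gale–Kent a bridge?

No

After removing Gale–Kent, the path Gale-Pell-Kent still connects them, so the edge is not a bridge.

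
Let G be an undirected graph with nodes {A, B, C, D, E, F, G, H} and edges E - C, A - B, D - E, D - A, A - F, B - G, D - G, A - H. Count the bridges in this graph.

The edges on the cycle D-A-B-G-D are not bridges since each lies on that cycle.
But removing E - C disconnects E from C; removing A - H disconnects A from H; removing A - F disconnects A from F; removing D - E disconnects D from E — these are bridges.
That makes 4 bridges.

4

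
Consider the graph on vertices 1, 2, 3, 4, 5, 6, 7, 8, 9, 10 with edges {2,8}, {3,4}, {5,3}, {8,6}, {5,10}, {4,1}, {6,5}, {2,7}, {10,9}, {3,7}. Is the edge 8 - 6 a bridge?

No

After removing 8 - 6, the path 8-2-7-3-5-6 still connects them, so the edge is not a bridge.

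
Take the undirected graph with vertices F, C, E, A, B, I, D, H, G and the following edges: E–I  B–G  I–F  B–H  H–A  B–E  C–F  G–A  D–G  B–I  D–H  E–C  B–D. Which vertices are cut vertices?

B

Removing B increases the component count from 1 to 2, so B is a cut vertex.
By contrast removing G leaves 1 component; it is not a cut vertex. No other vertex is a cut vertex either.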